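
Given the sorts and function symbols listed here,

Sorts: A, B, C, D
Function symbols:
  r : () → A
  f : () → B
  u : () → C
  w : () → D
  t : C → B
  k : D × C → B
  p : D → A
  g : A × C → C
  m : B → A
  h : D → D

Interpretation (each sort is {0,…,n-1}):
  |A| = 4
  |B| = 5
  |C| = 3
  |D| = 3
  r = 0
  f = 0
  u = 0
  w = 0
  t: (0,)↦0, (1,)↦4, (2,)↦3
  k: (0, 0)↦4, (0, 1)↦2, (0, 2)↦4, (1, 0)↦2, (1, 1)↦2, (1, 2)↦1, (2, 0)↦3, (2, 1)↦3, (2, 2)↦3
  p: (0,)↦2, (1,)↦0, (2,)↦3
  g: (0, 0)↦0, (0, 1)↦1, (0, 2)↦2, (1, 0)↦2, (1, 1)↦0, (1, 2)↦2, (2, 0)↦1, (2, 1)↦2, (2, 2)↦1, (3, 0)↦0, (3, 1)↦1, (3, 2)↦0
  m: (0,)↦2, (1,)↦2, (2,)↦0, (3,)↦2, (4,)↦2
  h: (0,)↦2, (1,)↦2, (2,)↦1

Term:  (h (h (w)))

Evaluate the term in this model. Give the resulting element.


  w = 0
  (h (w)) = h(0,) = 2
  (h (h (w))) = h(2,) = 1

value = 1


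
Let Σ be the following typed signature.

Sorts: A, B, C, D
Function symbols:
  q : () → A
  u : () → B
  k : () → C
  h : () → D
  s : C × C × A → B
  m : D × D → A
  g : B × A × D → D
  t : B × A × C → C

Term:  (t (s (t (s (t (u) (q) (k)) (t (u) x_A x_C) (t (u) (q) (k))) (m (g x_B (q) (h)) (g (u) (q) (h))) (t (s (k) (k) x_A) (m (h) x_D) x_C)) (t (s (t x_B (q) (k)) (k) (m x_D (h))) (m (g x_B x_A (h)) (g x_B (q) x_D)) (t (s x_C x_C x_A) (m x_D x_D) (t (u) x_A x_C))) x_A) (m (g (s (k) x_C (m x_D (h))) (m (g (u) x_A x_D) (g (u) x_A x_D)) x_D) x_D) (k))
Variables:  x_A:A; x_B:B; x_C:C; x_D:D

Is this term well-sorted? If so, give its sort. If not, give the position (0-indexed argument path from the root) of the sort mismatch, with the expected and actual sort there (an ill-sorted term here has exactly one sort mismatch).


ill-sorted at position [0, 0, 0, 2]: expected A, got C

          (u) : B
          (q) : A
          (k) : C
        (t (u) (q) (k)) : C
          (u) : B
          x_A : A
          x_C : C
        (t (u) x_A x_C) : C
          (u) : B
          (q) : A
          (k) : C
        (t (u) (q) (k)) : C
      (s (t (u) (q) (k)) (t (u) x_A x_C) (t (u) (q) (k))) : ✗ arg 2 at [0, 0, 0, 2] has sort C, expected A
          x_B : B
          (q) : A
          (h) : D
        (g x_B (q) (h)) : D
          (u) : B
          (q) : A
          (h) : D
        (g (u) (q) (h)) : D
      (m (g x_B (q) (h)) (g (u) (q) (h))) : A
          (k) : C
          (k) : C
          x_A : A
        (s (k) (k) x_A) : B
          (h) : D
          x_D : D
        (m (h) x_D) : A
        x_C : C
      (t (s (k) (k) x_A) (m (h) x_D) x_C) : C
          x_B : B
          (q) : A
          (k) : C
        (t x_B (q) (k)) : C
        (k) : C
          x_D : D
          (h) : D
        (m x_D (h)) : A
      (s (t x_B (q) (k)) (k) (m x_D (h))) : B
          x_B : B
          x_A : A
          (h) : D
        (g x_B x_A (h)) : D
          x_B : B
          (q) : A
          x_D : D
        (g x_B (q) x_D) : D
      (m (g x_B x_A (h)) (g x_B (q) x_D)) : A
          x_C : C
          x_C : C
          x_A : A
        (s x_C x_C x_A) : B
          x_D : D
          x_D : D
        (m x_D x_D) : A
          (u) : B
          x_A : A
          x_C : C
        (t (u) x_A x_C) : C
      (t (s x_C x_C x_A) (m x_D x_D) (t (u) x_A x_C)) : C
    (t (s (t x_B (q) (k)) (k) (m x_D (h))) (m (g x_B x_A (h)) (g x_B (q) x_D)) (t (s x_C x_C x_A) (m x_D x_D) (t (u) x_A x_C))) : C
    x_A : A
        (k) : C
        x_C : C
          x_D : D
          (h) : D
        (m x_D (h)) : A
      (s (k) x_C (m x_D (h))) : B
          (u) : B
          x_A : A
          x_D : D
        (g (u) x_A x_D) : D
          (u) : B
          x_A : A
          x_D : D
        (g (u) x_A x_D) : D
      (m (g (u) x_A x_D) (g (u) x_A x_D)) : A
      x_D : D
    (g (s (k) x_C (m x_D (h))) (m (g (u) x_A x_D) (g (u) x_A x_D)) x_D) : D
    x_D : D
  (m (g (s (k) x_C (m x_D (h))) (m (g (u) x_A x_D) (g (u) x_A x_D)) x_D) x_D) : A
  (k) : C


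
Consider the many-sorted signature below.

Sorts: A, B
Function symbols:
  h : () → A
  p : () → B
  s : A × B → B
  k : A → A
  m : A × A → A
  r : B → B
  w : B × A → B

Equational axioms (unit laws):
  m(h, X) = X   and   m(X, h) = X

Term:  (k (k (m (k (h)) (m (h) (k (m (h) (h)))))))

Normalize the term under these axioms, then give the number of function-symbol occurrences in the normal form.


size = 7

1. (k (k (m (k (h)) (m (h) (k (m (h) (h)))))))  →  (k (k (m (k (h)) (k (m (h) (h))))))
2. (k (k (m (k (h)) (k (m (h) (h))))))  →  (k (k (m (k (h)) (k (h)))))
normal form: (k (k (m (k (h)) (k (h)))))


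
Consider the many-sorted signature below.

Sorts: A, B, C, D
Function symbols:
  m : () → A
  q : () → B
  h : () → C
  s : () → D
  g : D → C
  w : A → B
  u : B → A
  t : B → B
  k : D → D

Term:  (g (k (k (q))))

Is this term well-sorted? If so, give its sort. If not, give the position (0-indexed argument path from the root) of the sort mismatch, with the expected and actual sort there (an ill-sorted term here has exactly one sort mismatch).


ill-sorted at position [0, 0, 0]: expected D, got B

      (q) : B
    (k (q)) : ✗ arg 0 at [0, 0, 0] has sort B, expected D


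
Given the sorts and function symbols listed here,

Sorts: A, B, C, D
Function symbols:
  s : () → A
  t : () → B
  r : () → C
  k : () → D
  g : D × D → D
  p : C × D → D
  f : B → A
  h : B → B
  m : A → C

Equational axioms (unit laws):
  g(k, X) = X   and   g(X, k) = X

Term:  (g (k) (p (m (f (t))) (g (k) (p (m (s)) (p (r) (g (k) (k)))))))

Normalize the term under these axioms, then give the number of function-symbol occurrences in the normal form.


size = 10

1. (g (k) (p (m (f (t))) (g (k) (p (m (s)) (p (r) (g (k) (k)))))))  →  (p (m (f (t))) (g (k) (p (m (s)) (p (r) (g (k) (k))))))
2. (p (m (f (t))) (g (k) (p (m (s)) (p (r) (g (k) (k))))))  →  (p (m (f (t))) (p (m (s)) (p (r) (g (k) (k)))))
3. (p (m (f (t))) (p (m (s)) (p (r) (g (k) (k)))))  →  (p (m (f (t))) (p (m (s)) (p (r) (k))))
normal form: (p (m (f (t))) (p (m (s)) (p (r) (k))))


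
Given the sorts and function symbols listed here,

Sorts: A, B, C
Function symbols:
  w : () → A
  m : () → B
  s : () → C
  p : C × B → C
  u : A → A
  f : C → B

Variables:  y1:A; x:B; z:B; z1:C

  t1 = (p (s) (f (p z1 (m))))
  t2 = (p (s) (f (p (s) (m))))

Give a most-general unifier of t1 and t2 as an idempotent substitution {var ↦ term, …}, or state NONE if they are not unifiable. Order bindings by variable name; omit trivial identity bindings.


{z1 ↦ (s)}


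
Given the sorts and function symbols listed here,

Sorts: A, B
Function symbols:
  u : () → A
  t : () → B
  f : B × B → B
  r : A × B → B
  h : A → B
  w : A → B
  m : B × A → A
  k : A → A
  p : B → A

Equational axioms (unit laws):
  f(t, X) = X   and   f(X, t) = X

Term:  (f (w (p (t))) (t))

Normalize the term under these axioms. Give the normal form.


normal form = (w (p (t)))

1. (f (w (p (t))) (t))  →  (w (p (t)))


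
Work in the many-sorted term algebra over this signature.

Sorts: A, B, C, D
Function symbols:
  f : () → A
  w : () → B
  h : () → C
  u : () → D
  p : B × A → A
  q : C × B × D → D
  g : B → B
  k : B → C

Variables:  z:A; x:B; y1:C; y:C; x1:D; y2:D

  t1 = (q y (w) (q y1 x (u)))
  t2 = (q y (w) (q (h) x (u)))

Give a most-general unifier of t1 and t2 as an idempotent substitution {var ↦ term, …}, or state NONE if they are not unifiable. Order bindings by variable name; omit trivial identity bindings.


{y1 ↦ (h)}


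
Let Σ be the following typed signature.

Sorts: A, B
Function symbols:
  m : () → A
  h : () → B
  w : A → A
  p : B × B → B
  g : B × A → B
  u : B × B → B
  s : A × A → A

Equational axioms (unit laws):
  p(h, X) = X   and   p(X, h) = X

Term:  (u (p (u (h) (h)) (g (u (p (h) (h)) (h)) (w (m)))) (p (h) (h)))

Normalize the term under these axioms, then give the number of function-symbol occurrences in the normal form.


size = 12

1. (u (p (u (h) (h)) (g (u (p (h) (h)) (h)) (w (m)))) (p (h) (h)))  →  (u (p (u (h) (h)) (g (u (h) (h)) (w (m)))) (p (h) (h)))
2. (u (p (u (h) (h)) (g (u (h) (h)) (w (m)))) (p (h) (h)))  →  (u (p (u (h) (h)) (g (u (h) (h)) (w (m)))) (h))
normal form: (u (p (u (h) (h)) (g (u (h) (h)) (w (m)))) (h))


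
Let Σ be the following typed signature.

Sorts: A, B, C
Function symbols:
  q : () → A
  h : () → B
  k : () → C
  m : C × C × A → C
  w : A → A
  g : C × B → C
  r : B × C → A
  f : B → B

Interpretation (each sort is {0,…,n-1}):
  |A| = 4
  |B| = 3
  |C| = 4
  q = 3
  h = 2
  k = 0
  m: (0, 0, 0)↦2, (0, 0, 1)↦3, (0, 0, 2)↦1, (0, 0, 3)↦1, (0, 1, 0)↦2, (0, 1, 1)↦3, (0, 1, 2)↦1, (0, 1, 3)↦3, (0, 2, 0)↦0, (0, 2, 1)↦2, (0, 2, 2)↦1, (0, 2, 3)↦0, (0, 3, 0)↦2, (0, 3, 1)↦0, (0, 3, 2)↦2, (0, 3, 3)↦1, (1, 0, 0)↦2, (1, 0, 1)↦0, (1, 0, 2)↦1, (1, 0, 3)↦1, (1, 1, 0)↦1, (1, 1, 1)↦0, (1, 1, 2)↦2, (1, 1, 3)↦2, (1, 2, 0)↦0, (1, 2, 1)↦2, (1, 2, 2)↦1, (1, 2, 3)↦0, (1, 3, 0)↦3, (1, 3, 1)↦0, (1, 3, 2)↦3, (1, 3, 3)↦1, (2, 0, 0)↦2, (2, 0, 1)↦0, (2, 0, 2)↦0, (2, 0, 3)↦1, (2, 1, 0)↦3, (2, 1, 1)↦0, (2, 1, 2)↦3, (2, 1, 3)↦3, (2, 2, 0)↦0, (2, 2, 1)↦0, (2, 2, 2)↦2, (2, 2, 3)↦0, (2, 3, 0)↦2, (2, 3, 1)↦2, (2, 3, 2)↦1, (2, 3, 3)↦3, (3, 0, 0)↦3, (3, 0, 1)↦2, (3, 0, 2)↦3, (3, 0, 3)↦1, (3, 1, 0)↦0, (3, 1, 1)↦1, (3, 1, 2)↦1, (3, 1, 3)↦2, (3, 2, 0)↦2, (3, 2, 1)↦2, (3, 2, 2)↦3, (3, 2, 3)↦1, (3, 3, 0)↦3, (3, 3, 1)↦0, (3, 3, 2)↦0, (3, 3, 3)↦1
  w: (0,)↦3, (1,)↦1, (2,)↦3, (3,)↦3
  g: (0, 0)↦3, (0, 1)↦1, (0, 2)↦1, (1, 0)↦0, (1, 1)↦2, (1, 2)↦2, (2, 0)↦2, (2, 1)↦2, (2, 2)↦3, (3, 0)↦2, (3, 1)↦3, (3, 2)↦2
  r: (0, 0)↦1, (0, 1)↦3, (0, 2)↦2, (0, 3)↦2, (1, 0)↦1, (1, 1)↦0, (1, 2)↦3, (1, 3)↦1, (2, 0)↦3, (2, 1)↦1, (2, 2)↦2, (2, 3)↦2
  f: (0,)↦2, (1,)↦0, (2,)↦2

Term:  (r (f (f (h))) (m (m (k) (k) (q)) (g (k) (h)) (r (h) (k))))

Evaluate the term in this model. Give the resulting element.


  h = 2
  (f (h)) = f(2,) = 2
  (f (f (h))) = f(2,) = 2
  k = 0
  k = 0
  q = 3
  (m (k) (k) (q)) = m(0, 0, 3) = 1
  k = 0
  h = 2
  (g (k) (h)) = g(0, 2) = 1
  h = 2
  k = 0
  (r (h) (k)) = r(2, 0) = 3
  (m (m (k) (k) (q)) (g (k) (h)) (r (h) (k))) = m(1, 1, 3) = 2
  (r (f (f (h))) (m (m (k) (k) (q)) (g (k) (h)) (r (h) (k)))) = r(2, 2) = 2

value = 2


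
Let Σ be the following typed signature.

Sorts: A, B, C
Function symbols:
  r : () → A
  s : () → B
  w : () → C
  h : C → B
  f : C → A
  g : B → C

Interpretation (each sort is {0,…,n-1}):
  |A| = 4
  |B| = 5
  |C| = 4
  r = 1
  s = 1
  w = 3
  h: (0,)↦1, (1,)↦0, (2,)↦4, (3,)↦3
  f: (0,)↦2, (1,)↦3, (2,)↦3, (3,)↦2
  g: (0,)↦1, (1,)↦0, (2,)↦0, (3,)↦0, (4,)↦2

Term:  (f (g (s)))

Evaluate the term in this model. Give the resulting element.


  s = 1
  (g (s)) = g(1,) = 0
  (f (g (s))) = f(0,) = 2

value = 2


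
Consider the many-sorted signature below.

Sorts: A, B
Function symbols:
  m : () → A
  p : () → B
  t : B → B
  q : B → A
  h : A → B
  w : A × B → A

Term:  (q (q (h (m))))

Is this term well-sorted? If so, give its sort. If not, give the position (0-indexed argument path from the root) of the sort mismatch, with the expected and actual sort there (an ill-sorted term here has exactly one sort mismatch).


ill-sorted at position [0]: expected B, got A

      (m) : A
    (h (m)) : B
  (q (h (m))) : A
(q (q (h (m)))) : ✗ arg 0 at [0] has sort A, expected B


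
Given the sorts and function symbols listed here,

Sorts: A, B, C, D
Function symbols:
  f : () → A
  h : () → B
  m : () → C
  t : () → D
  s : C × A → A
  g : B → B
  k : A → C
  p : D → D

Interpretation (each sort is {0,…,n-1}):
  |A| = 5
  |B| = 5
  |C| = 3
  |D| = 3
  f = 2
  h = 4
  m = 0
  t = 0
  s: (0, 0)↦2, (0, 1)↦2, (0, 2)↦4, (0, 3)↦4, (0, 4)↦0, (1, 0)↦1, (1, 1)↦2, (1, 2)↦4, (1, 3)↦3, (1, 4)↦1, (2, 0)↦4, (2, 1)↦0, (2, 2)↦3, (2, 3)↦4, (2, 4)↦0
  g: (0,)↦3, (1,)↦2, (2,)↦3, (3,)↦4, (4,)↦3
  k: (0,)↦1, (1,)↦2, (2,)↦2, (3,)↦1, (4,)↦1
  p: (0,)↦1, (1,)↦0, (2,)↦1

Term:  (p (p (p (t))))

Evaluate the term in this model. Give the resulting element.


value = 1

  t = 0
  (p (t)) = p(0,) = 1
  (p (p (t))) = p(1,) = 0
  (p (p (p (t)))) = p(0,) = 1


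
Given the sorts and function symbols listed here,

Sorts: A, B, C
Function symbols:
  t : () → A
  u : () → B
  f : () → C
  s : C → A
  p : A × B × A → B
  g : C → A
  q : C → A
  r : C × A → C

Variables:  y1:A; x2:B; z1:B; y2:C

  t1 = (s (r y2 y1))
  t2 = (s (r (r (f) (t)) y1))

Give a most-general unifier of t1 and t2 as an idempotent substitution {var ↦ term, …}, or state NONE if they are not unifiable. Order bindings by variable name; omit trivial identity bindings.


{y2 ↦ (r (f) (t))}


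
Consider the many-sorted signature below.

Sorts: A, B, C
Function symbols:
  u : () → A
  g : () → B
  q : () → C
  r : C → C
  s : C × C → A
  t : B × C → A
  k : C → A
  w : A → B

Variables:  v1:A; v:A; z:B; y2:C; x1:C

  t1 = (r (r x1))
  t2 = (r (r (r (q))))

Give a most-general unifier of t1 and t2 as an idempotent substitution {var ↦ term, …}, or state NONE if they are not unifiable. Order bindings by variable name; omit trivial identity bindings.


{x1 ↦ (r (q))}


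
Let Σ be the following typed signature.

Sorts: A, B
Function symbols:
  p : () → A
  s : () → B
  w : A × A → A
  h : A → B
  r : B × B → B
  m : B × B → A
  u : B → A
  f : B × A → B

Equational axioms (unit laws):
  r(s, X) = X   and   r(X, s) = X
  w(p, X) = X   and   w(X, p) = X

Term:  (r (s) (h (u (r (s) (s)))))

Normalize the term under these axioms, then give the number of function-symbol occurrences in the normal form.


1. (r (s) (h (u (r (s) (s)))))  →  (h (u (r (s) (s))))
2. (h (u (r (s) (s))))  →  (h (u (s)))
normal form: (h (u (s)))

size = 3


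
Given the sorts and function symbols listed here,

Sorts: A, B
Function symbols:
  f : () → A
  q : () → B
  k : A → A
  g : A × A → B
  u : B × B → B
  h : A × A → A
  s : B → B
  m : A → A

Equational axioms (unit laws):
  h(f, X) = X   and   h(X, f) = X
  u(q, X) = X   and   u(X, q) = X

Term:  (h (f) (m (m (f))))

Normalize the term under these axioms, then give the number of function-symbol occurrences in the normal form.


1. (h (f) (m (m (f))))  →  (m (m (f)))
normal form: (m (m (f)))

size = 3


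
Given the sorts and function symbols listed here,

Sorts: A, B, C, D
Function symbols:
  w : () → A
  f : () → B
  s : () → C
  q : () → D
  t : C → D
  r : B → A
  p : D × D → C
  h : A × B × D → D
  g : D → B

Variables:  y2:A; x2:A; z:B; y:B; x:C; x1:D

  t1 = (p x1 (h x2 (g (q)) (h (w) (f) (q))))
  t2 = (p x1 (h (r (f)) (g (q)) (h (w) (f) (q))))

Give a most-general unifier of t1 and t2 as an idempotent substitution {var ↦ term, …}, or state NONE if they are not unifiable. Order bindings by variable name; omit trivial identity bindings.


{x2 ↦ (r (f))}


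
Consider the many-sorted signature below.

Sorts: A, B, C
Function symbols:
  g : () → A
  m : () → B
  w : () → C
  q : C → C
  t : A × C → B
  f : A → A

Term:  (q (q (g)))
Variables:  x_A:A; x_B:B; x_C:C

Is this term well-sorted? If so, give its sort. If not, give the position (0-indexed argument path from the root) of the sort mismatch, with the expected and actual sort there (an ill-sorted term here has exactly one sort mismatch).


ill-sorted at position [0, 0]: expected C, got A

    (g) : A
  (q (g)) : ✗ arg 0 at [0, 0] has sort A, expected C


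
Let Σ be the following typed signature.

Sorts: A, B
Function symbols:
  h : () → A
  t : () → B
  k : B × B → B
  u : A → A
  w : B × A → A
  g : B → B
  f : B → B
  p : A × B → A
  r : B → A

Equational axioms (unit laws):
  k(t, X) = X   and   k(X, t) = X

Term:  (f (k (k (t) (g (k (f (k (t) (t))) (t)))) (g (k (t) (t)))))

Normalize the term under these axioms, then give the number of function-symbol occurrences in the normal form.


1. (f (k (k (t) (g (k (f (k (t) (t))) (t)))) (g (k (t) (t)))))  →  (f (k (g (k (f (k (t) (t))) (t))) (g (k (t) (t)))))
2. (f (k (g (k (f (k (t) (t))) (t))) (g (k (t) (t)))))  →  (f (k (g (f (k (t) (t)))) (g (k (t) (t)))))
3. (f (k (g (f (k (t) (t)))) (g (k (t) (t)))))  →  (f (k (g (f (t))) (g (k (t) (t)))))
4. (f (k (g (f (t))) (g (k (t) (t)))))  →  (f (k (g (f (t))) (g (t))))
normal form: (f (k (g (f (t))) (g (t))))

size = 7


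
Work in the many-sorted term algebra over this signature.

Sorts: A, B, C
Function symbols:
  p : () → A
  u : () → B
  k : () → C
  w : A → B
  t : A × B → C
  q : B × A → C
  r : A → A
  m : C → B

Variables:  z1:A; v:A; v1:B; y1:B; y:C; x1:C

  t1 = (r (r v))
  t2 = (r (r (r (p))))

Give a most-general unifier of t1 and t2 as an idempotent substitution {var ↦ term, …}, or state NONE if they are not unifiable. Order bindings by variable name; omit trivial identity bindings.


{v ↦ (r (p))}


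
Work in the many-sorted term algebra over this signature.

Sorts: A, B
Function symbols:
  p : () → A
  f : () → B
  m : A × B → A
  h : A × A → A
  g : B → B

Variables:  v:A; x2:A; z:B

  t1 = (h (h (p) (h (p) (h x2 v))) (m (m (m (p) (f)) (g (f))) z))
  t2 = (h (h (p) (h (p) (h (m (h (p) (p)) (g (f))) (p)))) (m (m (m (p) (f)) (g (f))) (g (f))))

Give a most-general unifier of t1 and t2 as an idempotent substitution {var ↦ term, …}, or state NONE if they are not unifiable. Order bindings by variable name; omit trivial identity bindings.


{v ↦ (p), x2 ↦ (m (h (p) (p)) (g (f))), z ↦ (g (f))}


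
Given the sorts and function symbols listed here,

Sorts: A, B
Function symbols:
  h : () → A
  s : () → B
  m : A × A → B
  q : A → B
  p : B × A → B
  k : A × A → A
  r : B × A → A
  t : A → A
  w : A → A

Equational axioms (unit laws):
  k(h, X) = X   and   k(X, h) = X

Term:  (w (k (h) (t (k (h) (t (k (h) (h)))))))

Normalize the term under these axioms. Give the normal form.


normal form = (w (t (t (h))))

1. (w (k (h) (t (k (h) (t (k (h) (h)))))))  →  (w (t (k (h) (t (k (h) (h))))))
2. (w (t (k (h) (t (k (h) (h))))))  →  (w (t (t (k (h) (h)))))
3. (w (t (t (k (h) (h)))))  →  (w (t (t (h))))


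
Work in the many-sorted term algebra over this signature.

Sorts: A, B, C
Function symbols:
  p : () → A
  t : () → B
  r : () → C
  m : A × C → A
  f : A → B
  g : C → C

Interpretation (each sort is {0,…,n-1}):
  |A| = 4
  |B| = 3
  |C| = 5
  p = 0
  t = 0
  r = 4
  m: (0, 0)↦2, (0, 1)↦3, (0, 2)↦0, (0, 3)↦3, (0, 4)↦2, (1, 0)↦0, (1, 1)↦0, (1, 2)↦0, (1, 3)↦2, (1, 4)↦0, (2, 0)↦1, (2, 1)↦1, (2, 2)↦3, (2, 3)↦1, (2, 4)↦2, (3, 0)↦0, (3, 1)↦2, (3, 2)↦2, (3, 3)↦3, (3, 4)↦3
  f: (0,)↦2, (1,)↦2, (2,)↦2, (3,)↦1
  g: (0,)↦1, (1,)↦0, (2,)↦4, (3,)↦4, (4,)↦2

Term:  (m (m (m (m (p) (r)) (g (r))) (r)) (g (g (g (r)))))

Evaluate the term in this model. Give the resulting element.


value = 2

  p = 0
  r = 4
  (m (p) (r)) = m(0, 4) = 2
  r = 4
  (g (r)) = g(4,) = 2
  (m (m (p) (r)) (g (r))) = m(2, 2) = 3
  r = 4
  (m (m (m (p) (r)) (g (r))) (r)) = m(3, 4) = 3
  r = 4
  (g (r)) = g(4,) = 2
  (g (g (r))) = g(2,) = 4
  (g (g (g (r)))) = g(4,) = 2
  (m (m (m (m (p) (r)) (g (r))) (r)) (g (g (g (r))))) = m(3, 2) = 2


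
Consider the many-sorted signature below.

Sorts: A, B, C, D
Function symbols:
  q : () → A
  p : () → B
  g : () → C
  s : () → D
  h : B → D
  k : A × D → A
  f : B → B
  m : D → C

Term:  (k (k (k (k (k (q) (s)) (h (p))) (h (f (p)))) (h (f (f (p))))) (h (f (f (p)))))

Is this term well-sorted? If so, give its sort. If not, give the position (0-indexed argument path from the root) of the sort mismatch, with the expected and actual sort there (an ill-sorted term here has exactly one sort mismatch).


          (q) : A
          (s) : D
        (k (q) (s)) : A
          (p) : B
        (h (p)) : D
      (k (k (q) (s)) (h (p))) : A
          (p) : B
        (f (p)) : B
      (h (f (p))) : D
    (k (k (k (q) (s)) (h (p))) (h (f (p)))) : A
          (p) : B
        (f (p)) : B
      (f (f (p))) : B
    (h (f (f (p)))) : D
  (k (k (k (k (q) (s)) (h (p))) (h (f (p)))) (h (f (f (p))))) : A
        (p) : B
      (f (p)) : B
    (f (f (p))) : B
  (h (f (f (p)))) : D
(k (k (k (k (k (q) (s)) (h (p))) (h (f (p)))) (h (f (f (p))))) (h (f (f (p))))) : A

well-sorted; sort = A


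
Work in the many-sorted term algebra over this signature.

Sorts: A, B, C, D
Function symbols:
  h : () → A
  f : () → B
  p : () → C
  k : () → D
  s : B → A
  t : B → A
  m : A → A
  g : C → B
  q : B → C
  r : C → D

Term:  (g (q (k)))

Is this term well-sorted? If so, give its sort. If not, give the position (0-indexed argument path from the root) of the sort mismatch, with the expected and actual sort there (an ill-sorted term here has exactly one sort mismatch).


    (k) : D
  (q (k)) : ✗ arg 0 at [0, 0] has sort D, expected B

ill-sorted at position [0, 0]: expected B, got D


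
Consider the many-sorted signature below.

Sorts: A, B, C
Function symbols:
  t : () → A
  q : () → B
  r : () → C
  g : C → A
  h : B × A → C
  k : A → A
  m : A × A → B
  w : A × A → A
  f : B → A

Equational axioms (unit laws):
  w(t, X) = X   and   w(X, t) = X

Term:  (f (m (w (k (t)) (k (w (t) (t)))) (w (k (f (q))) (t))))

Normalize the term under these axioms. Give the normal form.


1. (f (m (w (k (t)) (k (w (t) (t)))) (w (k (f (q))) (t))))  →  (f (m (w (k (t)) (k (t))) (w (k (f (q))) (t))))
2. (f (m (w (k (t)) (k (t))) (w (k (f (q))) (t))))  →  (f (m (w (k (t)) (k (t))) (k (f (q)))))

normal form = (f (m (w (k (t)) (k (t))) (k (f (q)))))


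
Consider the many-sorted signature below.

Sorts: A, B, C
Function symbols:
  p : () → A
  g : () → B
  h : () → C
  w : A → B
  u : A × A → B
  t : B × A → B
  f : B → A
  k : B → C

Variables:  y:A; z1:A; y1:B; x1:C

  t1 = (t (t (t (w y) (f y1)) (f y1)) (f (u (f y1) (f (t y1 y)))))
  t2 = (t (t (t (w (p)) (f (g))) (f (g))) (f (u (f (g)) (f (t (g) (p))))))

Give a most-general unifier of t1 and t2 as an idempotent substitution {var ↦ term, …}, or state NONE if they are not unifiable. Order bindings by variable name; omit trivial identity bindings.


{y ↦ (p), y1 ↦ (g)}


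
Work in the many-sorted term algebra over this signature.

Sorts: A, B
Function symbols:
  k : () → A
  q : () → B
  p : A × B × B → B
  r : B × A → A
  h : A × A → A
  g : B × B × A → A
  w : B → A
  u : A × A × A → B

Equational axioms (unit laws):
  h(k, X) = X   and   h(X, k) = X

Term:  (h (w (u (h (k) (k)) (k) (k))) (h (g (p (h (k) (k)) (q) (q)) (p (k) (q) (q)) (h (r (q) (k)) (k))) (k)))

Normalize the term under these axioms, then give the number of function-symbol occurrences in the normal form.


1. (h (w (u (h (k) (k)) (k) (k))) (h (g (p (h (k) (k)) (q) (q)) (p (k) (q) (q)) (h (r (q) (k)) (k))) (k)))  →  (h (w (u (k) (k) (k))) (h (g (p (h (k) (k)) (q) (q)) (p (k) (q) (q)) (h (r (q) (k)) (k))) (k)))
2. (h (w (u (k) (k) (k))) (h (g (p (h (k) (k)) (q) (q)) (p (k) (q) (q)) (h (r (q) (k)) (k))) (k)))  →  (h (w (u (k) (k) (k))) (g (p (h (k) (k)) (q) (q)) (p (k) (q) (q)) (h (r (q) (k)) (k))))
3. (h (w (u (k) (k) (k))) (g (p (h (k) (k)) (q) (q)) (p (k) (q) (q)) (h (r (q) (k)) (k))))  →  (h (w (u (k) (k) (k))) (g (p (k) (q) (q)) (p (k) (q) (q)) (h (r (q) (k)) (k))))
4. (h (w (u (k) (k) (k))) (g (p (k) (q) (q)) (p (k) (q) (q)) (h (r (q) (k)) (k))))  →  (h (w (u (k) (k) (k))) (g (p (k) (q) (q)) (p (k) (q) (q)) (r (q) (k))))
normal form: (h (w (u (k) (k) (k))) (g (p (k) (q) (q)) (p (k) (q) (q)) (r (q) (k))))

size = 18


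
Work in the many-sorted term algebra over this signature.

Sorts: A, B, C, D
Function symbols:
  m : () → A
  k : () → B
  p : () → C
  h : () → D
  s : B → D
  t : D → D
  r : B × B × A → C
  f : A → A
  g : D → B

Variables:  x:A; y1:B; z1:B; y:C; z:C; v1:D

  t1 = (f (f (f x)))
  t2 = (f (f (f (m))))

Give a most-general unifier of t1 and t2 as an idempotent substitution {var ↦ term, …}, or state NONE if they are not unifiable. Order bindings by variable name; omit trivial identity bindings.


{x ↦ (m)}


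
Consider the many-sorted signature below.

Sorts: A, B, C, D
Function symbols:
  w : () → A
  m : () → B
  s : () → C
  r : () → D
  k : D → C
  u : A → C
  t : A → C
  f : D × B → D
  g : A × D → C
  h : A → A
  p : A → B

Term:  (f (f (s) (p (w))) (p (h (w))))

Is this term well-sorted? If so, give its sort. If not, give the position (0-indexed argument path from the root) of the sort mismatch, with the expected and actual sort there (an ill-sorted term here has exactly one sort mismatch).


ill-sorted at position [0, 0]: expected D, got C

    (s) : C
      (w) : A
    (p (w)) : B
  (f (s) (p (w))) : ✗ arg 0 at [0, 0] has sort C, expected D
      (w) : A
    (h (w)) : A
  (p (h (w))) : B


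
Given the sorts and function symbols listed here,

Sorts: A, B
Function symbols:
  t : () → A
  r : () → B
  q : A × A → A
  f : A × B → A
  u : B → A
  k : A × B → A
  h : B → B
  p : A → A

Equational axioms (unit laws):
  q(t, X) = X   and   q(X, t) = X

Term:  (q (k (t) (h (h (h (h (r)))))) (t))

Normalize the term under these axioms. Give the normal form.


normal form = (k (t) (h (h (h (h (r))))))

1. (q (k (t) (h (h (h (h (r)))))) (t))  →  (k (t) (h (h (h (h (r))))))


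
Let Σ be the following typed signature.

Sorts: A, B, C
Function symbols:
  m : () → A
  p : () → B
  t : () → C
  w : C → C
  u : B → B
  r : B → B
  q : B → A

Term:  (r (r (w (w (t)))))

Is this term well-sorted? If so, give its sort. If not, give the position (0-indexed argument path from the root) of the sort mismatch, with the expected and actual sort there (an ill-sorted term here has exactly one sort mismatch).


        (t) : C
      (w (t)) : C
    (w (w (t))) : C
  (r (w (w (t)))) : ✗ arg 0 at [0, 0] has sort C, expected B

ill-sorted at position [0, 0]: expected B, got C


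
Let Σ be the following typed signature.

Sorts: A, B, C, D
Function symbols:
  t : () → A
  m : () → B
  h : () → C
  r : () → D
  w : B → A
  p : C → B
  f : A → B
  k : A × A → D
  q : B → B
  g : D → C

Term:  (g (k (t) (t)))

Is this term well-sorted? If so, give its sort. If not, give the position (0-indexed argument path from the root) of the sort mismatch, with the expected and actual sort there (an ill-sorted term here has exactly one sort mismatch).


    (t) : A
    (t) : A
  (k (t) (t)) : D
(g (k (t) (t))) : C

well-sorted; sort = C


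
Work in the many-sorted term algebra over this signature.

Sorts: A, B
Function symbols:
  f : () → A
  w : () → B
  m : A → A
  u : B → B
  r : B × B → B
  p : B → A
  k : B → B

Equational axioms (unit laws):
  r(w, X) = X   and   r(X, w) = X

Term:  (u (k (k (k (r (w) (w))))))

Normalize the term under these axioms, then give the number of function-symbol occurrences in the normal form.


1. (u (k (k (k (r (w) (w))))))  →  (u (k (k (k (w)))))
normal form: (u (k (k (k (w)))))

size = 5


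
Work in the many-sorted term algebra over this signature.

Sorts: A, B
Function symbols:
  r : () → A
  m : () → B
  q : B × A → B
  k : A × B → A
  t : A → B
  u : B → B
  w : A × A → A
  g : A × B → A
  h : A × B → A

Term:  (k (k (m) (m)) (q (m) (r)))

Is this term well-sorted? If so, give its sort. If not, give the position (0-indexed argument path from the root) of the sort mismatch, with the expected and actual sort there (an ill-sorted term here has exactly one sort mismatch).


ill-sorted at position [0, 0]: expected A, got B

    (m) : B
    (m) : B
  (k (m) (m)) : ✗ arg 0 at [0, 0] has sort B, expected A
    (m) : B
    (r) : A
  (q (m) (r)) : B


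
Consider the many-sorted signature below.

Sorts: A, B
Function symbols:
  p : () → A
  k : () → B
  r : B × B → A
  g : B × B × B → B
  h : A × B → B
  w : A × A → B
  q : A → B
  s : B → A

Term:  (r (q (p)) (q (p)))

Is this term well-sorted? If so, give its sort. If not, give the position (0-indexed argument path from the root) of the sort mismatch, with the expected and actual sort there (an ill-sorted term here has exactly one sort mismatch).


    (p) : A
  (q (p)) : B
    (p) : A
  (q (p)) : B
(r (q (p)) (q (p))) : A

well-sorted; sort = A


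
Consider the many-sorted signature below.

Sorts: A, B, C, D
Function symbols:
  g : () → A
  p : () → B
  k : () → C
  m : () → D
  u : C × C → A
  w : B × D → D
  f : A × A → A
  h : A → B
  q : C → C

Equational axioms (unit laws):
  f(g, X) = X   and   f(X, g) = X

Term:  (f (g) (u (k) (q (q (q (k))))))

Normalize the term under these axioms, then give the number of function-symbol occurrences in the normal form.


1. (f (g) (u (k) (q (q (q (k))))))  →  (u (k) (q (q (q (k)))))
normal form: (u (k) (q (q (q (k)))))

size = 6


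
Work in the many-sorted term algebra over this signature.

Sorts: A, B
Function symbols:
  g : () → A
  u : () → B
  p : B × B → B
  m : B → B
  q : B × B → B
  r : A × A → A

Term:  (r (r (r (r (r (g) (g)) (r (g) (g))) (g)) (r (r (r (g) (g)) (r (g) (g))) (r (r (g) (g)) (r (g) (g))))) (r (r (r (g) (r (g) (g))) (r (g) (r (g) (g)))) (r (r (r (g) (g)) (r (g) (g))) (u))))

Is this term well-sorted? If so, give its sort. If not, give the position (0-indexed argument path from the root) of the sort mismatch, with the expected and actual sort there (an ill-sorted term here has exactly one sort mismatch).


ill-sorted at position [1, 1, 1]: expected A, got B

          (g) : A
          (g) : A
        (r (g) (g)) : A
          (g) : A
          (g) : A
        (r (g) (g)) : A
      (r (r (g) (g)) (r (g) (g))) : A
      (g) : A
    (r (r (r (g) (g)) (r (g) (g))) (g)) : A
          (g) : A
          (g) : A
        (r (g) (g)) : A
          (g) : A
          (g) : A
        (r (g) (g)) : A
      (r (r (g) (g)) (r (g) (g))) : A
          (g) : A
          (g) : A
        (r (g) (g)) : A
          (g) : A
          (g) : A
        (r (g) (g)) : A
      (r (r (g) (g)) (r (g) (g))) : A
    (r (r (r (g) (g)) (r (g) (g))) (r (r (g) (g)) (r (g) (g)))) : A
  (r (r (r (r (g) (g)) (r (g) (g))) (g)) (r (r (r (g) (g)) (r (g) (g))) (r (r (g) (g)) (r (g) (g))))) : A
        (g) : A
          (g) : A
          (g) : A
        (r (g) (g)) : A
      (r (g) (r (g) (g))) : A
        (g) : A
          (g) : A
          (g) : A
        (r (g) (g)) : A
      (r (g) (r (g) (g))) : A
    (r (r (g) (r (g) (g))) (r (g) (r (g) (g)))) : A
          (g) : A
          (g) : A
        (r (g) (g)) : A
          (g) : A
          (g) : A
        (r (g) (g)) : A
      (r (r (g) (g)) (r (g) (g))) : A
      (u) : B
    (r (r (r (g) (g)) (r (g) (g))) (u)) : ✗ arg 1 at [1, 1, 1] has sort B, expected A


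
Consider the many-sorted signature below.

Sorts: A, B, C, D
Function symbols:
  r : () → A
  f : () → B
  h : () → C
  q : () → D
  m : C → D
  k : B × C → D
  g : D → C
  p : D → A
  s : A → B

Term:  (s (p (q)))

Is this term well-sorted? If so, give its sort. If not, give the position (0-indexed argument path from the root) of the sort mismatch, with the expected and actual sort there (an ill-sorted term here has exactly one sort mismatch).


    (q) : D
  (p (q)) : A
(s (p (q))) : B

well-sorted; sort = B


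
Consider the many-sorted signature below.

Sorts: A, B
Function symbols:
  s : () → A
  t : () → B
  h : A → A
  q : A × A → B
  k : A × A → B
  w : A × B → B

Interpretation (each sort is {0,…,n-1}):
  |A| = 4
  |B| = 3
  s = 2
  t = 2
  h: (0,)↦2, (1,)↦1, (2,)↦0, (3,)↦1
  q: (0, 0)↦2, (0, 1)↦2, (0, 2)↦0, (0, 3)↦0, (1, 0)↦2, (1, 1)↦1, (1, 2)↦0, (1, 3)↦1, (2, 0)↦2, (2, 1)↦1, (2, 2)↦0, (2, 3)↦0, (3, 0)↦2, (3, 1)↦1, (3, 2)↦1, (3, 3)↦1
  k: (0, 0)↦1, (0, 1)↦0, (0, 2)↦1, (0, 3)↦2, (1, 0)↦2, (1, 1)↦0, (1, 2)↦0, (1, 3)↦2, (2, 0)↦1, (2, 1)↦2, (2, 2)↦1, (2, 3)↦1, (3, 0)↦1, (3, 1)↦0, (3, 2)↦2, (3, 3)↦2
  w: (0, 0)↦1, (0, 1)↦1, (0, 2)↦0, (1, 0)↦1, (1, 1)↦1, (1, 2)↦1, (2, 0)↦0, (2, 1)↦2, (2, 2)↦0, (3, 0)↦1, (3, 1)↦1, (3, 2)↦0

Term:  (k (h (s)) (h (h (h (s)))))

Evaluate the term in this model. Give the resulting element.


value = 1

  s = 2
  (h (s)) = h(2,) = 0
  s = 2
  (h (s)) = h(2,) = 0
  (h (h (s))) = h(0,) = 2
  (h (h (h (s)))) = h(2,) = 0
  (k (h (s)) (h (h (h (s))))) = k(0, 0) = 1


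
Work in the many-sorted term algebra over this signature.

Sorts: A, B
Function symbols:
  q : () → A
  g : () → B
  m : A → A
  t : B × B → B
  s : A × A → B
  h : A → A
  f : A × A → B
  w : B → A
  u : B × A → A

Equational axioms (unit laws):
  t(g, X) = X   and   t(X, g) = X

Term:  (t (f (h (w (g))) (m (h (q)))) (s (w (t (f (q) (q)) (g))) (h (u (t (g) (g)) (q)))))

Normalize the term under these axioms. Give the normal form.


1. (t (f (h (w (g))) (m (h (q)))) (s (w (t (f (q) (q)) (g))) (h (u (t (g) (g)) (q)))))  →  (t (f (h (w (g))) (m (h (q)))) (s (w (f (q) (q))) (h (u (t (g) (g)) (q)))))
2. (t (f (h (w (g))) (m (h (q)))) (s (w (f (q) (q))) (h (u (t (g) (g)) (q)))))  →  (t (f (h (w (g))) (m (h (q)))) (s (w (f (q) (q))) (h (u (g) (q)))))

normal form = (t (f (h (w (g))) (m (h (q)))) (s (w (f (q) (q))) (h (u (g) (q)))))


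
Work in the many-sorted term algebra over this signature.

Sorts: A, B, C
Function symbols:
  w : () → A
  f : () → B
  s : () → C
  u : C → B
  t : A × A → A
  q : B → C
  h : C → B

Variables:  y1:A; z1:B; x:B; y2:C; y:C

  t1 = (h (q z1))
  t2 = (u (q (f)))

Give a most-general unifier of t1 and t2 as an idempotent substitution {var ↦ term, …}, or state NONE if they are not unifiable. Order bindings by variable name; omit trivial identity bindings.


NONE (not unifiable)

head clash or occurs-check failure — not unifiable


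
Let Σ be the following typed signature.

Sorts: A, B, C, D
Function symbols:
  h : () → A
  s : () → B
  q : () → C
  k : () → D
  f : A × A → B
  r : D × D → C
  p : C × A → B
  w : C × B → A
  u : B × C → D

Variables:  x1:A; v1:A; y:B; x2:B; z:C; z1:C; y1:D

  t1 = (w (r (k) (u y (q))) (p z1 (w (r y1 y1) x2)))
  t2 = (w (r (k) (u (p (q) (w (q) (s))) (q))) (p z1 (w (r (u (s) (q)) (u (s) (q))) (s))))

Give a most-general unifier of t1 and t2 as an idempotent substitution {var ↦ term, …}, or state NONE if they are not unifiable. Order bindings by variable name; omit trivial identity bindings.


{x2 ↦ (s), y ↦ (p (q) (w (q) (s))), y1 ↦ (u (s) (q))}


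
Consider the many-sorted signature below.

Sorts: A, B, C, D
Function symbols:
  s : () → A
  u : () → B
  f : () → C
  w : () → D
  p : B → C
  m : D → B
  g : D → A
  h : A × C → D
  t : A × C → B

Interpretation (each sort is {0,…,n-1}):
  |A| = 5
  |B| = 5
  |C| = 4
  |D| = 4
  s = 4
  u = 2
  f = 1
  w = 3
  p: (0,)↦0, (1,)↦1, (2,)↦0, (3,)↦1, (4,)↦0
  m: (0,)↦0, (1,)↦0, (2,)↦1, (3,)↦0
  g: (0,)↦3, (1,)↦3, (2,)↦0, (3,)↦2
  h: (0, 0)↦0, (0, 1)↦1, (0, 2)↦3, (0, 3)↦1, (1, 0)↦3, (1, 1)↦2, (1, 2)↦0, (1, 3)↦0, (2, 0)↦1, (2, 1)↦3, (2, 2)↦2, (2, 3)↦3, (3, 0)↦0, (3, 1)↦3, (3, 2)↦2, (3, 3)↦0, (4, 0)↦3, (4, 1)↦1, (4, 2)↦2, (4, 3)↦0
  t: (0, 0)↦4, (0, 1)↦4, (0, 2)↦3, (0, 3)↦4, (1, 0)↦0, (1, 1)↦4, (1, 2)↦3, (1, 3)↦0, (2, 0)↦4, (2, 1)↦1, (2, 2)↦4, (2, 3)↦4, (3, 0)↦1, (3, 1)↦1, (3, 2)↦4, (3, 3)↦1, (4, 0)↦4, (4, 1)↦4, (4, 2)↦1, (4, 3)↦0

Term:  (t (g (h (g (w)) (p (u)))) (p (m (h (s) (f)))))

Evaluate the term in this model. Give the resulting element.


value = 1

  w = 3
  (g (w)) = g(3,) = 2
  u = 2
  (p (u)) = p(2,) = 0
  (h (g (w)) (p (u))) = h(2, 0) = 1
  (g (h (g (w)) (p (u)))) = g(1,) = 3
  s = 4
  f = 1
  (h (s) (f)) = h(4, 1) = 1
  (m (h (s) (f))) = m(1,) = 0
  (p (m (h (s) (f)))) = p(0,) = 0
  (t (g (h (g (w)) (p (u)))) (p (m (h (s) (f))))) = t(3, 0) = 1


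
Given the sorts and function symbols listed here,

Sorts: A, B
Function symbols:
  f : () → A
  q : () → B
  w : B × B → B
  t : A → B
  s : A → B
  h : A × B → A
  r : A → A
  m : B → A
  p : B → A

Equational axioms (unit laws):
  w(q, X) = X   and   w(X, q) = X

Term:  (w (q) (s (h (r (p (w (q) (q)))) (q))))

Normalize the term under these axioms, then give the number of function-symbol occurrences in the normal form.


1. (w (q) (s (h (r (p (w (q) (q)))) (q))))  →  (s (h (r (p (w (q) (q)))) (q)))
2. (s (h (r (p (w (q) (q)))) (q)))  →  (s (h (r (p (q))) (q)))
normal form: (s (h (r (p (q))) (q)))

size = 6


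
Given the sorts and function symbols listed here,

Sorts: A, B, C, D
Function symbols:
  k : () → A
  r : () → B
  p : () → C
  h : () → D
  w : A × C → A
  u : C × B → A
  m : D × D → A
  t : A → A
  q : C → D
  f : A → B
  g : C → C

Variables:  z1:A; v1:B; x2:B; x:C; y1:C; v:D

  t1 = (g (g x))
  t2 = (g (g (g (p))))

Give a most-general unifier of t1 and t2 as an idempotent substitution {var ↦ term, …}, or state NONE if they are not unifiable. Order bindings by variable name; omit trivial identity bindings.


{x ↦ (g (p))}


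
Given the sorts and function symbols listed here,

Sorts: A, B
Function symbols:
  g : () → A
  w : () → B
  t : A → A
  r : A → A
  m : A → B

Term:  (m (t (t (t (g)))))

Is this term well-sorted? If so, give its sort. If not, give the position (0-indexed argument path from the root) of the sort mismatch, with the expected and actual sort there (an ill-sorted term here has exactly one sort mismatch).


well-sorted; sort = B

        (g) : A
      (t (g)) : A
    (t (t (g))) : A
  (t (t (t (g)))) : A
(m (t (t (t (g))))) : B


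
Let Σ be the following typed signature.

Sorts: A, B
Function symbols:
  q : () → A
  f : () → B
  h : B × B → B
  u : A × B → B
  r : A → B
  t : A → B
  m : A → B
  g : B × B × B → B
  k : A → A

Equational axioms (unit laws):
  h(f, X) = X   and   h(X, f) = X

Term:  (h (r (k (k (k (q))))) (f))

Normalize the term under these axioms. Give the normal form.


normal form = (r (k (k (k (q)))))

1. (h (r (k (k (k (q))))) (f))  →  (r (k (k (k (q)))))


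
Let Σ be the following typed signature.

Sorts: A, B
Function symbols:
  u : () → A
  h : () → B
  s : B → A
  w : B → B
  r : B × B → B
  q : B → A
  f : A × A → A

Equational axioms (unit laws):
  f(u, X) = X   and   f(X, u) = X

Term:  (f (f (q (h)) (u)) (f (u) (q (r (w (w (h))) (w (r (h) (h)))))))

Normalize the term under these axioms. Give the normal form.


1. (f (f (q (h)) (u)) (f (u) (q (r (w (w (h))) (w (r (h) (h)))))))  →  (f (q (h)) (f (u) (q (r (w (w (h))) (w (r (h) (h)))))))
2. (f (q (h)) (f (u) (q (r (w (w (h))) (w (r (h) (h)))))))  →  (f (q (h)) (q (r (w (w (h))) (w (r (h) (h))))))

normal form = (f (q (h)) (q (r (w (w (h))) (w (r (h) (h))))))


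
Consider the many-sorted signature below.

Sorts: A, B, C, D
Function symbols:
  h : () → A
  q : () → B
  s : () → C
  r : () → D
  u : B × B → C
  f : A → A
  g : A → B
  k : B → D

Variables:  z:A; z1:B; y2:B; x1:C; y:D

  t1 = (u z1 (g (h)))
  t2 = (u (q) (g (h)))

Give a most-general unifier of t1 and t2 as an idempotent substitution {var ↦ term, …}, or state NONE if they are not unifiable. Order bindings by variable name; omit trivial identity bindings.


{z1 ↦ (q)}


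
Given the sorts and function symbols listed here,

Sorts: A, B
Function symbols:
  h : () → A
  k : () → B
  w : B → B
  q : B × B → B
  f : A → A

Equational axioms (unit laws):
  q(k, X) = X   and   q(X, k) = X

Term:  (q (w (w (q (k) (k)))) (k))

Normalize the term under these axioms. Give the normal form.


normal form = (w (w (k)))

1. (q (w (w (q (k) (k)))) (k))  →  (w (w (q (k) (k))))
2. (w (w (q (k) (k))))  →  (w (w (k)))
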